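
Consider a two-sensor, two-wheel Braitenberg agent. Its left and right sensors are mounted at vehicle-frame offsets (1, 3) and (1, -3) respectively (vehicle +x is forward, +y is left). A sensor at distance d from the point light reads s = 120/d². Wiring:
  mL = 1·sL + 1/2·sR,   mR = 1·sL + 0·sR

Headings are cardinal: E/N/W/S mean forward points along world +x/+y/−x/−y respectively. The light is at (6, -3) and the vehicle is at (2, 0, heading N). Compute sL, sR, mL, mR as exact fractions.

24/13 120/17 1188/221 24/13

left sensor world pos  = (-1, 1); dL² = 65
right sensor world pos = (5, 1); dR² = 17
sL = 120/65 = 24/13
sR = 120/17 = 120/17
mL = 1·sL + 1/2·sR = 1188/221
mR = 1·sL + 0·sR = 24/13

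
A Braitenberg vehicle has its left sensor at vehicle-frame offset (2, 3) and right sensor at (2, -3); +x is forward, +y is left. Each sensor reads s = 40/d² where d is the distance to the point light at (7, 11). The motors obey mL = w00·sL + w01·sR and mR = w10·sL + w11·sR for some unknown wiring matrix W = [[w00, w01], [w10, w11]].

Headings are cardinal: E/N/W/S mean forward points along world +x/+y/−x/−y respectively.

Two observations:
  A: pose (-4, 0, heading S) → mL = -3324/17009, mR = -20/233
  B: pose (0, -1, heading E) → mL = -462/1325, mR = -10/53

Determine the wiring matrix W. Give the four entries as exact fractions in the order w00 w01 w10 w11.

-1/2 -1 -1/2 0

obs A: pose=(-4,0,S) → sL=40/233, sR=8/73, mL=-3324/17009, mR=-20/233
obs B: pose=(0,-1,E) → sL=20/53, sR=4/25, mL=-462/1325, mR=-10/53
sensor matrix S = [[40/233, 8/73], [20/53, 4/25]]; det S = -62592/4507385
solve [mL_A; mL_B] = S·[w00; w01] and [mR_A; mR_B] = S·[w10; w11]:
  w00 = -1/2, w01 = -1, w10 = -1/2, w11 = 0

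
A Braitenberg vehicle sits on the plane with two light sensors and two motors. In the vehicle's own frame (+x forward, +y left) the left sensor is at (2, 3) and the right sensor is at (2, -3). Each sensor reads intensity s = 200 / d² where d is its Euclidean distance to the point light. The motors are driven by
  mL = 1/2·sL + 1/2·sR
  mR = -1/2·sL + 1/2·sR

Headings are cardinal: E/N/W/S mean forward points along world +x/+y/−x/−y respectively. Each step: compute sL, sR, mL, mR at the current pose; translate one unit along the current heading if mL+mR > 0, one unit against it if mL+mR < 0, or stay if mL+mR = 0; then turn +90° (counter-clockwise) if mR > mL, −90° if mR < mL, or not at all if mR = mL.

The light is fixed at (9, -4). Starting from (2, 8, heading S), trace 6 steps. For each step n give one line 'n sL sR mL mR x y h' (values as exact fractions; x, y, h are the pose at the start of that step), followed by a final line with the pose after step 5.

n=0: pose=(2,8,S); sL=50/29, sR=1; mL=79/58, mR=-21/58; mL+mR=1 → advance +1; mR−mL=-50/29 → turn -1·90°
n=1: pose=(2,7,W); sL=40/29, sR=200/277; mL=8440/8033, mR=-2640/8033; mL+mR=200/277 → advance +1; mR−mL=-40/29 → turn -1·90°
n=2: pose=(1,7,N); sL=20/29, sR=100/97; mL=2420/2813, mR=480/2813; mL+mR=100/97 → advance +1; mR−mL=-20/29 → turn -1·90°
n=3: pose=(1,8,E); sL=200/261, sR=200/117; mL=1400/1131, mR=1600/3393; mL+mR=200/117 → advance +1; mR−mL=-200/261 → turn -1·90°
n=4: pose=(2,8,S); sL=50/29, sR=1; mL=79/58, mR=-21/58; mL+mR=1 → advance +1; mR−mL=-50/29 → turn -1·90°
n=5: pose=(2,7,W); sL=40/29, sR=200/277; mL=8440/8033, mR=-2640/8033; mL+mR=200/277 → advance +1; mR−mL=-40/29 → turn -1·90°

0 50/29 1 79/58 -21/58 2 8 S
1 40/29 200/277 8440/8033 -2640/8033 2 7 W
2 20/29 100/97 2420/2813 480/2813 1 7 N
3 200/261 200/117 1400/1131 1600/3393 1 8 E
4 50/29 1 79/58 -21/58 2 8 S
5 40/29 200/277 8440/8033 -2640/8033 2 7 W
final 1 7 N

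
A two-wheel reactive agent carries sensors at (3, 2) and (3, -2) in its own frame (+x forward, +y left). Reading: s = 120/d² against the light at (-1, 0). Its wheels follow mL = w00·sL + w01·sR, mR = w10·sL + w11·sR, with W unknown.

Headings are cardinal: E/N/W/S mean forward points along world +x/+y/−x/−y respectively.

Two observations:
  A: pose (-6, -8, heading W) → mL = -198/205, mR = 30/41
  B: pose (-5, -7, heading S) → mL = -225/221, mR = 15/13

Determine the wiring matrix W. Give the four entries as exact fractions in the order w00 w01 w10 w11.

-1/2 -1/2 1 0

obs A: pose=(-6,-8,W) → sL=30/41, sR=6/5, mL=-198/205, mR=30/41
obs B: pose=(-5,-7,S) → sL=15/13, sR=15/17, mL=-225/221, mR=15/13
sensor matrix S = [[30/41, 6/5], [15/13, 15/17]]; det S = -6696/9061
solve [mL_A; mL_B] = S·[w00; w01] and [mR_A; mR_B] = S·[w10; w11]:
  w00 = -1/2, w01 = -1/2, w10 = 1, w11 = 0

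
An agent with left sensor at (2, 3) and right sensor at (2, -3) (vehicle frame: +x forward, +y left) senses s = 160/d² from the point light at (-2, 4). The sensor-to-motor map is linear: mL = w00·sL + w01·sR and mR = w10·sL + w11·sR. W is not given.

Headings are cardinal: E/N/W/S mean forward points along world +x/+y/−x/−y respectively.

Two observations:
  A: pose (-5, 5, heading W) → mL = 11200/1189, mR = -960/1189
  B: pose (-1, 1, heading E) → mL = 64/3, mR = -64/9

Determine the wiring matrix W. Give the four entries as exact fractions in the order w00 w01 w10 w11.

obs A: pose=(-5,5,W) → sL=160/29, sR=160/41, mL=11200/1189, mR=-960/1189
obs B: pose=(-1,1,E) → sL=160/9, sR=32/9, mL=64/3, mR=-64/9
sensor matrix S = [[160/29, 160/41], [160/9, 32/9]]; det S = -532480/10701
solve [mL_A; mL_B] = S·[w00; w01] and [mR_A; mR_B] = S·[w10; w11]:
  w00 = 1, w01 = 1, w10 = -1/2, w11 = 1/2

1 1 -1/2 1/2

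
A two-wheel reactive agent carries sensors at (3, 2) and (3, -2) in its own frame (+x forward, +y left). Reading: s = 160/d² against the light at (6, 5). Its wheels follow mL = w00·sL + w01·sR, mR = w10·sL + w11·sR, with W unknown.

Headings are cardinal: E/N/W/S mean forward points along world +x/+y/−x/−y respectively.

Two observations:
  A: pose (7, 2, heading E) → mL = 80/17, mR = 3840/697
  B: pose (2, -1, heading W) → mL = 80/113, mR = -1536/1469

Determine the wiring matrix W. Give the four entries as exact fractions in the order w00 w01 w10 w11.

1/2 0 1 -1

obs A: pose=(7,2,E) → sL=160/17, sR=160/41, mL=80/17, mR=3840/697
obs B: pose=(2,-1,W) → sL=160/113, sR=32/13, mL=80/113, mR=-1536/1469
sensor matrix S = [[160/17, 160/41], [160/113, 32/13]]; det S = 18063360/1023893
solve [mL_A; mL_B] = S·[w00; w01] and [mR_A; mR_B] = S·[w10; w11]:
  w00 = 1/2, w01 = 0, w10 = 1, w11 = -1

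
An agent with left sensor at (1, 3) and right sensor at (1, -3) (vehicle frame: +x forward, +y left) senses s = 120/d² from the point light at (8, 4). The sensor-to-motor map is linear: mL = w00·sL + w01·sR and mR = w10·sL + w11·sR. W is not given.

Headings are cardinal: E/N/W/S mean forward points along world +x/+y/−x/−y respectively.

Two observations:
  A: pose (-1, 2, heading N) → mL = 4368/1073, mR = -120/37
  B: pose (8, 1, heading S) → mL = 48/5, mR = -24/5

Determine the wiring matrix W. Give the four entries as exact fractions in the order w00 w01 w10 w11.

1 1 0 -1

obs A: pose=(-1,2,N) → sL=24/29, sR=120/37, mL=4368/1073, mR=-120/37
obs B: pose=(8,1,S) → sL=24/5, sR=24/5, mL=48/5, mR=-24/5
sensor matrix S = [[24/29, 120/37], [24/5, 24/5]]; det S = -62208/5365
solve [mL_A; mL_B] = S·[w00; w01] and [mR_A; mR_B] = S·[w10; w11]:
  w00 = 1, w01 = 1, w10 = 0, w11 = -1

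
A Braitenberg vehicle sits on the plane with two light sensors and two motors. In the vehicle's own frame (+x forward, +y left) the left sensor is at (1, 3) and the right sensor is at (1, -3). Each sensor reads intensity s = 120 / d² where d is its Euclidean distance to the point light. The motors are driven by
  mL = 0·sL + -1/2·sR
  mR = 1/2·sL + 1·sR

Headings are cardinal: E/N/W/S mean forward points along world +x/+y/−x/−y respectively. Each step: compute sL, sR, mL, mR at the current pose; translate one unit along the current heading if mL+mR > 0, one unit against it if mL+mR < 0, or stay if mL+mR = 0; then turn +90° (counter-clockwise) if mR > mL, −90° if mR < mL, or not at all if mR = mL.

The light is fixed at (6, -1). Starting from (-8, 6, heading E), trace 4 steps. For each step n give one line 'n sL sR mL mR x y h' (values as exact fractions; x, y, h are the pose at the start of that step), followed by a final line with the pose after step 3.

n=0: pose=(-8,6,E); sL=120/269, sR=24/37; mL=-12/37, mR=8676/9953; mL+mR=5448/9953 → advance +1; mR−mL=11904/9953 → turn +1·90°
n=1: pose=(-7,6,N); sL=3/8, sR=30/41; mL=-15/41, mR=603/656; mL+mR=363/656 → advance +1; mR−mL=843/656 → turn +1·90°
n=2: pose=(-7,7,W); sL=120/221, sR=120/317; mL=-60/317, mR=45540/70057; mL+mR=32280/70057 → advance +1; mR−mL=58800/70057 → turn +1·90°
n=3: pose=(-8,7,S); sL=12/17, sR=60/169; mL=-30/169, mR=2034/2873; mL+mR=1524/2873 → advance +1; mR−mL=2544/2873 → turn +1·90°

0 120/269 24/37 -12/37 8676/9953 -8 6 E
1 3/8 30/41 -15/41 603/656 -7 6 N
2 120/221 120/317 -60/317 45540/70057 -7 7 W
3 12/17 60/169 -30/169 2034/2873 -8 7 S
final -8 6 E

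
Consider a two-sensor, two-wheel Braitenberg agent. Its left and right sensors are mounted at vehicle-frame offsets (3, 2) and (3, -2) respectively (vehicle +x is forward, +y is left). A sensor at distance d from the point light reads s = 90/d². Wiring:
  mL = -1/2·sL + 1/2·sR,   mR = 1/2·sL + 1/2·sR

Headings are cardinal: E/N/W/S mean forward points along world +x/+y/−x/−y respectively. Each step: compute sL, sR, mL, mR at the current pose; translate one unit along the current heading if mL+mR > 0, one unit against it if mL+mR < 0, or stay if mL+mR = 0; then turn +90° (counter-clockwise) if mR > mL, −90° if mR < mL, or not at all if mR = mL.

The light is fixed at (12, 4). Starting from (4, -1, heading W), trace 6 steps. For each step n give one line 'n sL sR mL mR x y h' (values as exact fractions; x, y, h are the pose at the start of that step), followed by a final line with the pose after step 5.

0 9/17 9/13 18/221 135/221 4 -1 W
1 90/113 18/37 -648/4181 2682/4181 3 -1 S
2 45/26 9/10 -27/65 171/130 3 -2 E
3 90/109 2 64/109 154/109 4 -2 N
4 9/17 9/13 18/221 135/221 4 -1 W
5 90/113 18/37 -648/4181 2682/4181 3 -1 S
final 3 -2 E

n=0: pose=(4,-1,W); sL=9/17, sR=9/13; mL=18/221, mR=135/221; mL+mR=9/13 → advance +1; mR−mL=9/17 → turn +1·90°
n=1: pose=(3,-1,S); sL=90/113, sR=18/37; mL=-648/4181, mR=2682/4181; mL+mR=18/37 → advance +1; mR−mL=90/113 → turn +1·90°
n=2: pose=(3,-2,E); sL=45/26, sR=9/10; mL=-27/65, mR=171/130; mL+mR=9/10 → advance +1; mR−mL=45/26 → turn +1·90°
n=3: pose=(4,-2,N); sL=90/109, sR=2; mL=64/109, mR=154/109; mL+mR=2 → advance +1; mR−mL=90/109 → turn +1·90°
n=4: pose=(4,-1,W); sL=9/17, sR=9/13; mL=18/221, mR=135/221; mL+mR=9/13 → advance +1; mR−mL=9/17 → turn +1·90°
n=5: pose=(3,-1,S); sL=90/113, sR=18/37; mL=-648/4181, mR=2682/4181; mL+mR=18/37 → advance +1; mR−mL=90/113 → turn +1·90°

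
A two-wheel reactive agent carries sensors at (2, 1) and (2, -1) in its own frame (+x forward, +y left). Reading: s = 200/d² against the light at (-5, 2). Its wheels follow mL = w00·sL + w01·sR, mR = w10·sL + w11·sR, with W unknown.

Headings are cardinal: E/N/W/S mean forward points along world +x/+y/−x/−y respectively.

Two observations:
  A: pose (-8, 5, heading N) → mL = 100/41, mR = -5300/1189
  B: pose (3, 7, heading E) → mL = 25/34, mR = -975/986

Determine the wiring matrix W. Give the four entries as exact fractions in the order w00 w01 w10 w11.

1/2 0 1/2 -1

obs A: pose=(-8,5,N) → sL=200/41, sR=200/29, mL=100/41, mR=-5300/1189
obs B: pose=(3,7,E) → sL=25/17, sR=50/29, mL=25/34, mR=-975/986
sensor matrix S = [[200/41, 200/29], [25/17, 50/29]]; det S = -35000/20213
solve [mL_A; mL_B] = S·[w00; w01] and [mR_A; mR_B] = S·[w10; w11]:
  w00 = 1/2, w01 = 0, w10 = 1/2, w11 = -1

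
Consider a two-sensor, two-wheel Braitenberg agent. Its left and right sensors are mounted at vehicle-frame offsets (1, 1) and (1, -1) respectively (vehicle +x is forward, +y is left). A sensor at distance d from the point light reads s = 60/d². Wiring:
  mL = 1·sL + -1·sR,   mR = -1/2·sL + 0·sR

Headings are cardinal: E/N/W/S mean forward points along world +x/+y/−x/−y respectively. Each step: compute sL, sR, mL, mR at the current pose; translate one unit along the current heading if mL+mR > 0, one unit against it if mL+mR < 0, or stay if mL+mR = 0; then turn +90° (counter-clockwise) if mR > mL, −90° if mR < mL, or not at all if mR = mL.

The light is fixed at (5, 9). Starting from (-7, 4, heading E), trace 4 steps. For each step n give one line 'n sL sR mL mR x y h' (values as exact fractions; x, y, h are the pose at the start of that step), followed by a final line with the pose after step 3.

n=0: pose=(-7,4,E); sL=60/137, sR=60/157; mL=1200/21509, mR=-30/137; mL+mR=-3510/21509 → advance -1; mR−mL=-5910/21509 → turn -1·90°
n=1: pose=(-8,4,S); sL=1/3, sR=15/58; mL=13/174, mR=-1/6; mL+mR=-8/87 → advance -1; mR−mL=-7/29 → turn -1·90°
n=2: pose=(-8,5,W); sL=60/221, sR=12/41; mL=-192/9061, mR=-30/221; mL+mR=-1422/9061 → advance -1; mR−mL=-1038/9061 → turn -1·90°
n=3: pose=(-7,5,N); sL=30/89, sR=6/13; mL=-144/1157, mR=-15/89; mL+mR=-339/1157 → advance -1; mR−mL=-51/1157 → turn -1·90°

0 60/137 60/157 1200/21509 -30/137 -7 4 E
1 1/3 15/58 13/174 -1/6 -8 4 S
2 60/221 12/41 -192/9061 -30/221 -8 5 W
3 30/89 6/13 -144/1157 -15/89 -7 5 N
final -7 4 E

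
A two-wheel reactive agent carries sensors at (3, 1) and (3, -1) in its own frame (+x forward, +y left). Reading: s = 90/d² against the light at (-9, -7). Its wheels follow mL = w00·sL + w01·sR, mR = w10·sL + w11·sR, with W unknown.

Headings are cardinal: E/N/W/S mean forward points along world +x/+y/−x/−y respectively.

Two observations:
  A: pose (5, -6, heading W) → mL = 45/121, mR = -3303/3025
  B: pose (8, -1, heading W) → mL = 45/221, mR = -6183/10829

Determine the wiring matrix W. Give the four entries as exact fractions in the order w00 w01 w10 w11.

1/2 0 -1/2 -1

obs A: pose=(5,-6,W) → sL=90/121, sR=18/25, mL=45/121, mR=-3303/3025
obs B: pose=(8,-1,W) → sL=90/221, sR=18/49, mL=45/221, mR=-6183/10829
sensor matrix S = [[90/121, 18/25], [90/221, 18/49]]; det S = -130896/6551545
solve [mL_A; mL_B] = S·[w00; w01] and [mR_A; mR_B] = S·[w10; w11]:
  w00 = 1/2, w01 = 0, w10 = -1/2, w11 = -1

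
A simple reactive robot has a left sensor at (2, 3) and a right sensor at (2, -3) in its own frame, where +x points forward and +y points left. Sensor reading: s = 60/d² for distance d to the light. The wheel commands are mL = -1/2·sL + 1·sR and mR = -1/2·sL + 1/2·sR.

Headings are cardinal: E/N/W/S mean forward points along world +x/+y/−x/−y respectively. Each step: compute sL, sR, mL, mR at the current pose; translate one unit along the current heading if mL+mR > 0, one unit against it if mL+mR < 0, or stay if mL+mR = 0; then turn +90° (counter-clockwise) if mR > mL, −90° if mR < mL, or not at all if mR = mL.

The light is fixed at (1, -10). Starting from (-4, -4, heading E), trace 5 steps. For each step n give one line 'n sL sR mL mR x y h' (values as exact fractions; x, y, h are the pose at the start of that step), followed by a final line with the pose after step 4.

n=0: pose=(-4,-4,E); sL=2/3, sR=10/3; mL=3, mR=4/3; mL+mR=13/3 → advance +1; mR−mL=-5/3 → turn -1·90°
n=1: pose=(-3,-4,S); sL=60/17, sR=12/13; mL=-186/221, mR=-288/221; mL+mR=-474/221 → advance -1; mR−mL=-6/13 → turn -1·90°
n=2: pose=(-3,-3,W); sL=15/13, sR=15/34; mL=-30/221, mR=-315/884; mL+mR=-435/884 → advance -1; mR−mL=-15/68 → turn -1·90°
n=3: pose=(-2,-3,N); sL=20/39, sR=20/27; mL=170/351, mR=40/351; mL+mR=70/117 → advance +1; mR−mL=-10/27 → turn -1·90°
n=4: pose=(-2,-2,E); sL=30/61, sR=30/13; mL=1635/793, mR=720/793; mL+mR=2355/793 → advance +1; mR−mL=-15/13 → turn -1·90°

0 2/3 10/3 3 4/3 -4 -4 E
1 60/17 12/13 -186/221 -288/221 -3 -4 S
2 15/13 15/34 -30/221 -315/884 -3 -3 W
3 20/39 20/27 170/351 40/351 -2 -3 N
4 30/61 30/13 1635/793 720/793 -2 -2 E
final -1 -2 S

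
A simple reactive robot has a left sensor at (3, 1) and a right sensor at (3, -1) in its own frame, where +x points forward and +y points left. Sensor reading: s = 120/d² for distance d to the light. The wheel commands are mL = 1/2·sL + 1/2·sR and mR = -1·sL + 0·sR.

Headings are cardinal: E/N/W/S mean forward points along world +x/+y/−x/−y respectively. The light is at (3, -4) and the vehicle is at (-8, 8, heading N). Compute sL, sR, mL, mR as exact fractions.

left sensor world pos  = (-9, 11); dL² = 369
right sensor world pos = (-7, 11); dR² = 325
sL = 120/369 = 40/123
sR = 120/325 = 24/65
mL = 1/2·sL + 1/2·sR = 2776/7995
mR = -1·sL + 0·sR = -40/123

40/123 24/65 2776/7995 -40/123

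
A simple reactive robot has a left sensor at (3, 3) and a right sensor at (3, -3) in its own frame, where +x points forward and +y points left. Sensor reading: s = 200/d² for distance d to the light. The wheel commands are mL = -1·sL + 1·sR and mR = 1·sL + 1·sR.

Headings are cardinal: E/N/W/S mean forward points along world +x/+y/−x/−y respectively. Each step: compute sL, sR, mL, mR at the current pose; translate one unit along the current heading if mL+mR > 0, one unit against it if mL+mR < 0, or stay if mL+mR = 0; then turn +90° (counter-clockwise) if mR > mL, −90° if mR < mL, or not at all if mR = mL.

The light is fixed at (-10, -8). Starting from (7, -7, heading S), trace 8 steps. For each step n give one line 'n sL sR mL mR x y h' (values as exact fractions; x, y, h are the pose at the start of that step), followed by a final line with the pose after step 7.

n=0: pose=(7,-7,S); sL=50/101, sR=1; mL=51/101, mR=151/101; mL+mR=2 → advance +1; mR−mL=100/101 → turn +1·90°
n=1: pose=(7,-8,E); sL=200/409, sR=200/409; mL=0, mR=400/409; mL+mR=400/409 → advance +1; mR−mL=400/409 → turn +1·90°
n=2: pose=(8,-8,N); sL=100/117, sR=4/9; mL=-16/39, mR=152/117; mL+mR=8/9 → advance +1; mR−mL=200/117 → turn +1·90°
n=3: pose=(8,-7,W); sL=200/229, sR=200/241; mL=-2400/55189, mR=94000/55189; mL+mR=400/241 → advance +1; mR−mL=400/229 → turn +1·90°
n=4: pose=(7,-7,S); sL=50/101, sR=1; mL=51/101, mR=151/101; mL+mR=2 → advance +1; mR−mL=100/101 → turn +1·90°
n=5: pose=(7,-8,E); sL=200/409, sR=200/409; mL=0, mR=400/409; mL+mR=400/409 → advance +1; mR−mL=400/409 → turn +1·90°
n=6: pose=(8,-8,N); sL=100/117, sR=4/9; mL=-16/39, mR=152/117; mL+mR=8/9 → advance +1; mR−mL=200/117 → turn +1·90°
n=7: pose=(8,-7,W); sL=200/229, sR=200/241; mL=-2400/55189, mR=94000/55189; mL+mR=400/241 → advance +1; mR−mL=400/229 → turn +1·90°

0 50/101 1 51/101 151/101 7 -7 S
1 200/409 200/409 0 400/409 7 -8 E
2 100/117 4/9 -16/39 152/117 8 -8 N
3 200/229 200/241 -2400/55189 94000/55189 8 -7 W
4 50/101 1 51/101 151/101 7 -7 S
5 200/409 200/409 0 400/409 7 -8 E
6 100/117 4/9 -16/39 152/117 8 -8 N
7 200/229 200/241 -2400/55189 94000/55189 8 -7 W
final 7 -7 S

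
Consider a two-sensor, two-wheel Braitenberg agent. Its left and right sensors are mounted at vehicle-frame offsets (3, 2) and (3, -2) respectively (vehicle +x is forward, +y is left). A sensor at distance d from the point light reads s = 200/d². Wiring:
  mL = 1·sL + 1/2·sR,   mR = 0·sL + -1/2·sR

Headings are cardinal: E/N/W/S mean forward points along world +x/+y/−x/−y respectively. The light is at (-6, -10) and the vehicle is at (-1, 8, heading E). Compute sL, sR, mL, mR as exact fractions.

25/58 5/8 345/464 -5/16

left sensor world pos  = (2, 10); dL² = 464
right sensor world pos = (2, 6); dR² = 320
sL = 200/464 = 25/58
sR = 200/320 = 5/8
mL = 1·sL + 1/2·sR = 345/464
mR = 0·sL + -1/2·sR = -5/16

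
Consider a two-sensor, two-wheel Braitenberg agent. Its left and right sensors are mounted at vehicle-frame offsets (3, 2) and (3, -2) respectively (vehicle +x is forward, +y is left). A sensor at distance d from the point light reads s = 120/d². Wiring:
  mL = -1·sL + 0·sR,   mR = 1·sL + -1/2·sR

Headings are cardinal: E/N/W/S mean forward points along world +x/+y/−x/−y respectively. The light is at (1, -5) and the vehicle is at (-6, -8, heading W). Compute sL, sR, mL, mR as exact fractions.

left sensor world pos  = (-9, -10); dL² = 125
right sensor world pos = (-9, -6); dR² = 101
sL = 120/125 = 24/25
sR = 120/101 = 120/101
mL = -1·sL + 0·sR = -24/25
mR = 1·sL + -1/2·sR = 924/2525

24/25 120/101 -24/25 924/2525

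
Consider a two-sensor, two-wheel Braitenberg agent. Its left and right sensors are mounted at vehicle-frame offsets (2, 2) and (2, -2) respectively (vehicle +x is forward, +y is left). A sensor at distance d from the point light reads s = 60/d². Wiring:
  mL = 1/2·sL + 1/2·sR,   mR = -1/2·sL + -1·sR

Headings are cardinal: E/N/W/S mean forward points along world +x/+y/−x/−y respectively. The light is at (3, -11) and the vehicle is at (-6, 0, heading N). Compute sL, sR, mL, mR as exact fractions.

left sensor world pos  = (-8, 2); dL² = 290
right sensor world pos = (-4, 2); dR² = 218
sL = 60/290 = 6/29
sR = 60/218 = 30/109
mL = 1/2·sL + 1/2·sR = 762/3161
mR = -1/2·sL + -1·sR = -1197/3161

6/29 30/109 762/3161 -1197/3161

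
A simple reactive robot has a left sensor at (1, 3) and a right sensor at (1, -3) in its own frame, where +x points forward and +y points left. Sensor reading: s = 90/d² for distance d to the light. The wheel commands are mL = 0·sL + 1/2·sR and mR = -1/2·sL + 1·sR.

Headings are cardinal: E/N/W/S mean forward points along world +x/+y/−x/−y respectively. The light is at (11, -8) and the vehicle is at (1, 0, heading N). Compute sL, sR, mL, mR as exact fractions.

9/25 9/13 9/26 333/650

left sensor world pos  = (-2, 1); dL² = 250
right sensor world pos = (4, 1); dR² = 130
sL = 90/250 = 9/25
sR = 90/130 = 9/13
mL = 0·sL + 1/2·sR = 9/26
mR = -1/2·sL + 1·sR = 333/650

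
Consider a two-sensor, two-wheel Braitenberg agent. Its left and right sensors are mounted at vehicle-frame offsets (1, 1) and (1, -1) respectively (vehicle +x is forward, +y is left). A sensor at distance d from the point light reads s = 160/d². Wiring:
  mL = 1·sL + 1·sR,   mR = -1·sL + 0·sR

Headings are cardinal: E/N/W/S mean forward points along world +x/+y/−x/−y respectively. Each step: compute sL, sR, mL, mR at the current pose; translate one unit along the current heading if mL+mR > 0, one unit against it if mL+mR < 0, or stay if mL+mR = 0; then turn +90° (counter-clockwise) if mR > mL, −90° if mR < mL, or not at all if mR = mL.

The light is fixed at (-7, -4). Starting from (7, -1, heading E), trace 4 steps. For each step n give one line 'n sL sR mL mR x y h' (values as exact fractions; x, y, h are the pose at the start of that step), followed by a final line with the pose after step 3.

0 160/241 160/229 75200/55189 -160/241 7 -1 E
1 8/13 4/5 92/65 -8/13 8 -1 S
2 160/197 32/41 12864/8077 -160/197 8 -2 W
3 80/89 80/117 16480/10413 -80/89 7 -2 N
final 7 -1 E

n=0: pose=(7,-1,E); sL=160/241, sR=160/229; mL=75200/55189, mR=-160/241; mL+mR=160/229 → advance +1; mR−mL=-111840/55189 → turn -1·90°
n=1: pose=(8,-1,S); sL=8/13, sR=4/5; mL=92/65, mR=-8/13; mL+mR=4/5 → advance +1; mR−mL=-132/65 → turn -1·90°
n=2: pose=(8,-2,W); sL=160/197, sR=32/41; mL=12864/8077, mR=-160/197; mL+mR=32/41 → advance +1; mR−mL=-19424/8077 → turn -1·90°
n=3: pose=(7,-2,N); sL=80/89, sR=80/117; mL=16480/10413, mR=-80/89; mL+mR=80/117 → advance +1; mR−mL=-25840/10413 → turn -1·90°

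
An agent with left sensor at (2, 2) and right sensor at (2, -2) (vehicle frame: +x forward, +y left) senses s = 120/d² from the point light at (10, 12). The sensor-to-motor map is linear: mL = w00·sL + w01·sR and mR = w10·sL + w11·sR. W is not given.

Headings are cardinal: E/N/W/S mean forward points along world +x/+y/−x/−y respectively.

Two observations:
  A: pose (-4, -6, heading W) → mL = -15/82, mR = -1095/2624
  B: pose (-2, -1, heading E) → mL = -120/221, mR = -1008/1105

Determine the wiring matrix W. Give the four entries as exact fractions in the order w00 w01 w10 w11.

-1 0 -1 -1

obs A: pose=(-4,-6,W) → sL=15/82, sR=15/64, mL=-15/82, mR=-1095/2624
obs B: pose=(-2,-1,E) → sL=120/221, sR=24/65, mL=-120/221, mR=-1008/1105
sensor matrix S = [[15/82, 15/64], [120/221, 24/65]]; det S = -333/5576
solve [mL_A; mL_B] = S·[w00; w01] and [mR_A; mR_B] = S·[w10; w11]:
  w00 = -1, w01 = 0, w10 = -1, w11 = -1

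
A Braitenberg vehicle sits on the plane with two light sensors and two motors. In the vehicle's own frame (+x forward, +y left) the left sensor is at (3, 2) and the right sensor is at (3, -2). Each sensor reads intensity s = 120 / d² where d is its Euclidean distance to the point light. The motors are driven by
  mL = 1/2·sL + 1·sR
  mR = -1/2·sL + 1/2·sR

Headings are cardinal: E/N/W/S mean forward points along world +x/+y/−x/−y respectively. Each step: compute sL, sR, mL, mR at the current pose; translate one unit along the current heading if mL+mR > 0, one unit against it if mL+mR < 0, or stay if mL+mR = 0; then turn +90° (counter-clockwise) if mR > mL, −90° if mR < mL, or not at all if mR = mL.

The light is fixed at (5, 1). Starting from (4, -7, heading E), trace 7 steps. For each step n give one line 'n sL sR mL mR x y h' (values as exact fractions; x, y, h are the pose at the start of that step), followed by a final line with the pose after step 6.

0 3 15/13 69/26 -12/13 4 -7 E
1 24/25 24/25 36/25 0 5 -7 S
2 12/13 60/29 954/377 216/377 5 -8 W
3 8/3 120/37 508/111 32/111 4 -8 N
4 3 15/13 69/26 -12/13 4 -7 E
5 24/25 24/25 36/25 0 5 -7 S
6 12/13 60/29 954/377 216/377 5 -8 W
final 4 -8 N

n=0: pose=(4,-7,E); sL=3, sR=15/13; mL=69/26, mR=-12/13; mL+mR=45/26 → advance +1; mR−mL=-93/26 → turn -1·90°
n=1: pose=(5,-7,S); sL=24/25, sR=24/25; mL=36/25, mR=0; mL+mR=36/25 → advance +1; mR−mL=-36/25 → turn -1·90°
n=2: pose=(5,-8,W); sL=12/13, sR=60/29; mL=954/377, mR=216/377; mL+mR=90/29 → advance +1; mR−mL=-738/377 → turn -1·90°
n=3: pose=(4,-8,N); sL=8/3, sR=120/37; mL=508/111, mR=32/111; mL+mR=180/37 → advance +1; mR−mL=-476/111 → turn -1·90°
n=4: pose=(4,-7,E); sL=3, sR=15/13; mL=69/26, mR=-12/13; mL+mR=45/26 → advance +1; mR−mL=-93/26 → turn -1·90°
n=5: pose=(5,-7,S); sL=24/25, sR=24/25; mL=36/25, mR=0; mL+mR=36/25 → advance +1; mR−mL=-36/25 → turn -1·90°
n=6: pose=(5,-8,W); sL=12/13, sR=60/29; mL=954/377, mR=216/377; mL+mR=90/29 → advance +1; mR−mL=-738/377 → turn -1·90°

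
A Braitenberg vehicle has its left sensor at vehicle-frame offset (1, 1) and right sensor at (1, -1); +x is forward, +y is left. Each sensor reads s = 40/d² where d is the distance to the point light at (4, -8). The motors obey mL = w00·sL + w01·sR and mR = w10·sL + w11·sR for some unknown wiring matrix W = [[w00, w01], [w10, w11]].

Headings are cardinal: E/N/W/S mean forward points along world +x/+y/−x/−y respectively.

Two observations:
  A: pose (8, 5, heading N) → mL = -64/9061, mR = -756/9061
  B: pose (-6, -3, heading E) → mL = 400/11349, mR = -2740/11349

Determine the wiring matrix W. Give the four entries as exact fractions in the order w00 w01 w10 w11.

-1/2 1/2 1/2 -1

obs A: pose=(8,5,N) → sL=8/41, sR=40/221, mL=-64/9061, mR=-756/9061
obs B: pose=(-6,-3,E) → sL=40/117, sR=40/97, mL=400/11349, mR=-2740/11349
sensor matrix S = [[8/41, 40/221], [40/117, 40/97]]; det S = 1911040/102833289
solve [mL_A; mL_B] = S·[w00; w01] and [mR_A; mR_B] = S·[w10; w11]:
  w00 = -1/2, w01 = 1/2, w10 = 1/2, w11 = -1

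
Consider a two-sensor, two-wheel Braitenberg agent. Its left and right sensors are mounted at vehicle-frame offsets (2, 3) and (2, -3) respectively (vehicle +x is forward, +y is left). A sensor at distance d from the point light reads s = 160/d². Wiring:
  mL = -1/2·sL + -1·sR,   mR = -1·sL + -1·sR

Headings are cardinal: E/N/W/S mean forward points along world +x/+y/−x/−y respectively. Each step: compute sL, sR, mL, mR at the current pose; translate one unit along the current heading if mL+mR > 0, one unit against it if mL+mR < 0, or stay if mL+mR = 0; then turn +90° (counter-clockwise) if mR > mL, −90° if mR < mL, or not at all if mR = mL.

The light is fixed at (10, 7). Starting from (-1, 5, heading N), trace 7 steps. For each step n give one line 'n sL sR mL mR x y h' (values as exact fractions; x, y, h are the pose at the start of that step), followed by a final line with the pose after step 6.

n=0: pose=(-1,5,N); sL=40/49, sR=5/2; mL=-285/98, mR=-325/98; mL+mR=-305/49 → advance -1; mR−mL=-20/49 → turn -1·90°
n=1: pose=(-1,4,E); sL=160/81, sR=160/117; mL=-2480/1053, mR=-3520/1053; mL+mR=-2000/351 → advance -1; mR−mL=-80/81 → turn -1·90°
n=2: pose=(-2,4,S); sL=80/53, sR=16/25; mL=-1848/1325, mR=-2848/1325; mL+mR=-4696/1325 → advance -1; mR−mL=-40/53 → turn -1·90°
n=3: pose=(-2,5,W); sL=160/221, sR=160/197; mL=-51120/43537, mR=-66880/43537; mL+mR=-118000/43537 → advance -1; mR−mL=-80/221 → turn -1·90°
n=4: pose=(-1,5,N); sL=40/49, sR=5/2; mL=-285/98, mR=-325/98; mL+mR=-305/49 → advance -1; mR−mL=-20/49 → turn -1·90°
n=5: pose=(-1,4,E); sL=160/81, sR=160/117; mL=-2480/1053, mR=-3520/1053; mL+mR=-2000/351 → advance -1; mR−mL=-80/81 → turn -1·90°
n=6: pose=(-2,4,S); sL=80/53, sR=16/25; mL=-1848/1325, mR=-2848/1325; mL+mR=-4696/1325 → advance -1; mR−mL=-40/53 → turn -1·90°

0 40/49 5/2 -285/98 -325/98 -1 5 N
1 160/81 160/117 -2480/1053 -3520/1053 -1 4 E
2 80/53 16/25 -1848/1325 -2848/1325 -2 4 S
3 160/221 160/197 -51120/43537 -66880/43537 -2 5 W
4 40/49 5/2 -285/98 -325/98 -1 5 N
5 160/81 160/117 -2480/1053 -3520/1053 -1 4 E
6 80/53 16/25 -1848/1325 -2848/1325 -2 4 S
final -2 5 W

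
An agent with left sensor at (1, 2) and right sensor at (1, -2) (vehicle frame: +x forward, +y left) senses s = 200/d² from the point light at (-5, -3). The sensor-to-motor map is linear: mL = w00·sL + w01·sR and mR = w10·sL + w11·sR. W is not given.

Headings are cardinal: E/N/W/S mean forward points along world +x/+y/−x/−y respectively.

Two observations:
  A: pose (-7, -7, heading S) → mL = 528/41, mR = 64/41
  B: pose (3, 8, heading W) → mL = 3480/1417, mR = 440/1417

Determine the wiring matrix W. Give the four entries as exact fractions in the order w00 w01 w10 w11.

1 1 1/2 -1/2

obs A: pose=(-7,-7,S) → sL=8, sR=200/41, mL=528/41, mR=64/41
obs B: pose=(3,8,W) → sL=20/13, sR=100/109, mL=3480/1417, mR=440/1417
sensor matrix S = [[8, 200/41], [20/13, 100/109]]; det S = -9600/58097
solve [mL_A; mL_B] = S·[w00; w01] and [mR_A; mR_B] = S·[w10; w11]:
  w00 = 1, w01 = 1, w10 = 1/2, w11 = -1/2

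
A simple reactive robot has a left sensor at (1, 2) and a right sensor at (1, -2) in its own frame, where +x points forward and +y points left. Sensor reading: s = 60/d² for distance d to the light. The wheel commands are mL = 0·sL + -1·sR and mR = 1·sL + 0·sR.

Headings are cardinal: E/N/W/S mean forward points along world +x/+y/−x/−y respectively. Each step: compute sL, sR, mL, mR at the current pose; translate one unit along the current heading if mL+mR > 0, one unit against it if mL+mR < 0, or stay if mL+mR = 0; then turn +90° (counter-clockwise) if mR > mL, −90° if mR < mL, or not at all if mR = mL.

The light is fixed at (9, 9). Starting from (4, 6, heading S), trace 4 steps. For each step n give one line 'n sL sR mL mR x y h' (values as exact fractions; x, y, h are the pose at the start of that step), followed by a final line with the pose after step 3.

n=0: pose=(4,6,S); sL=12/5, sR=12/13; mL=-12/13, mR=12/5; mL+mR=96/65 → advance +1; mR−mL=216/65 → turn +1·90°
n=1: pose=(4,5,E); sL=3, sR=15/13; mL=-15/13, mR=3; mL+mR=24/13 → advance +1; mR−mL=54/13 → turn +1·90°
n=2: pose=(5,5,N); sL=4/3, sR=60/13; mL=-60/13, mR=4/3; mL+mR=-128/39 → advance -1; mR−mL=232/39 → turn +1·90°
n=3: pose=(5,4,W); sL=30/37, sR=30/17; mL=-30/17, mR=30/37; mL+mR=-600/629 → advance -1; mR−mL=1620/629 → turn +1·90°

0 12/5 12/13 -12/13 12/5 4 6 S
1 3 15/13 -15/13 3 4 5 E
2 4/3 60/13 -60/13 4/3 5 5 N
3 30/37 30/17 -30/17 30/37 5 4 W
final 6 4 S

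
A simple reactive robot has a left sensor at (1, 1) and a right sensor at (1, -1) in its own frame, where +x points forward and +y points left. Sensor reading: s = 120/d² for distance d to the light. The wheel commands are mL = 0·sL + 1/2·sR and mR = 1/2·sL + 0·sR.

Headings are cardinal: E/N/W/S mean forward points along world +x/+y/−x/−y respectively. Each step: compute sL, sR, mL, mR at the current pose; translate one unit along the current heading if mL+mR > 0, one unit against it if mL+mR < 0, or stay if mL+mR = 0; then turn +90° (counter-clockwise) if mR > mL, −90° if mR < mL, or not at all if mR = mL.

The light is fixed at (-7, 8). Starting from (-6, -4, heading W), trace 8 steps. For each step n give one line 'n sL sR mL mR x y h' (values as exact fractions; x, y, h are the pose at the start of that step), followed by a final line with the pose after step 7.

0 120/169 120/121 60/121 60/169 -6 -4 W
1 60/61 60/61 30/61 30/61 -7 -4 N
2 120/101 120/101 60/101 60/101 -7 -3 N
3 60/41 60/41 30/41 30/41 -7 -2 N
4 24/13 24/13 12/13 12/13 -7 -1 N
5 12/5 12/5 6/5 6/5 -7 0 N
6 120/37 120/37 60/37 60/37 -7 1 N
7 60/13 60/13 30/13 30/13 -7 2 N
final -7 3 N

n=0: pose=(-6,-4,W); sL=120/169, sR=120/121; mL=60/121, mR=60/169; mL+mR=17400/20449 → advance +1; mR−mL=-2880/20449 → turn -1·90°
n=1: pose=(-7,-4,N); sL=60/61, sR=60/61; mL=30/61, mR=30/61; mL+mR=60/61 → advance +1; mR−mL=0 → turn +0·90°
n=2: pose=(-7,-3,N); sL=120/101, sR=120/101; mL=60/101, mR=60/101; mL+mR=120/101 → advance +1; mR−mL=0 → turn +0·90°
n=3: pose=(-7,-2,N); sL=60/41, sR=60/41; mL=30/41, mR=30/41; mL+mR=60/41 → advance +1; mR−mL=0 → turn +0·90°
n=4: pose=(-7,-1,N); sL=24/13, sR=24/13; mL=12/13, mR=12/13; mL+mR=24/13 → advance +1; mR−mL=0 → turn +0·90°
n=5: pose=(-7,0,N); sL=12/5, sR=12/5; mL=6/5, mR=6/5; mL+mR=12/5 → advance +1; mR−mL=0 → turn +0·90°
n=6: pose=(-7,1,N); sL=120/37, sR=120/37; mL=60/37, mR=60/37; mL+mR=120/37 → advance +1; mR−mL=0 → turn +0·90°
n=7: pose=(-7,2,N); sL=60/13, sR=60/13; mL=30/13, mR=30/13; mL+mR=60/13 → advance +1; mR−mL=0 → turn +0·90°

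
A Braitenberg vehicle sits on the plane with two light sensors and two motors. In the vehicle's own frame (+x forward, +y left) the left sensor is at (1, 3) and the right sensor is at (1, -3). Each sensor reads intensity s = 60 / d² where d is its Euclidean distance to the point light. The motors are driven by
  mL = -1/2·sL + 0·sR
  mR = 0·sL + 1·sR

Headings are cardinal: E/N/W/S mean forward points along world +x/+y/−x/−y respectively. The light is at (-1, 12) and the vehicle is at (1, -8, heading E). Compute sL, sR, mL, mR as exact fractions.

left sensor world pos  = (2, -5); dL² = 298
right sensor world pos = (2, -11); dR² = 538
sL = 60/298 = 30/149
sR = 60/538 = 30/269
mL = -1/2·sL + 0·sR = -15/149
mR = 0·sL + 1·sR = 30/269

30/149 30/269 -15/149 30/269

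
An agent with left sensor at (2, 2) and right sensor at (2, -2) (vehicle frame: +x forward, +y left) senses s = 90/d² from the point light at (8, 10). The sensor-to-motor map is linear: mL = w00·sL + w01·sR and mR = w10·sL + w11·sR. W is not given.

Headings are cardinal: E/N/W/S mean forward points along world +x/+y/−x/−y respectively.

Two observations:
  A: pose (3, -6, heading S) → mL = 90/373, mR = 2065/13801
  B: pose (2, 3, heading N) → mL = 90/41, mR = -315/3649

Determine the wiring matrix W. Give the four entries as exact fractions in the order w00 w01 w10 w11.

obs A: pose=(3,-6,S) → sL=10/37, sR=90/373, mL=90/373, mR=2065/13801
obs B: pose=(2,3,N) → sL=90/89, sR=90/41, mL=90/41, mR=-315/3649
sensor matrix S = [[10/37, 90/373], [90/89, 90/41]]; det S = 17589600/50359849
solve [mL_A; mL_B] = S·[w00; w01] and [mR_A; mR_B] = S·[w10; w11]:
  w00 = 0, w01 = 1, w10 = 1, w11 = -1/2

0 1 1 -1/2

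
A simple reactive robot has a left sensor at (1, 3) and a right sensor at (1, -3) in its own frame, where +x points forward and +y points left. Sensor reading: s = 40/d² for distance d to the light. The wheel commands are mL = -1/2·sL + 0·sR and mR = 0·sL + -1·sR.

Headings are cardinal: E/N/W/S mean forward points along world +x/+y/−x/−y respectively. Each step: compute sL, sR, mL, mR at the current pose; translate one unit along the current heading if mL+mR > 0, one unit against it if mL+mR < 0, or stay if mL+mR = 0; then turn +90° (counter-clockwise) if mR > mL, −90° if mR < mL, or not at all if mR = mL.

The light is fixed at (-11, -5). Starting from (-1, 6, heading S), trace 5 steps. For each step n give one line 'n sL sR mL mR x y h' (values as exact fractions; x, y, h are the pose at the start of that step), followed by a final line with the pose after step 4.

n=0: pose=(-1,6,S); sL=40/269, sR=40/149; mL=-20/269, mR=-40/149; mL+mR=-13740/40081 → advance -1; mR−mL=-7780/40081 → turn -1·90°
n=1: pose=(-1,7,W); sL=20/81, sR=20/153; mL=-10/81, mR=-20/153; mL+mR=-350/1377 → advance -1; mR−mL=-10/1377 → turn -1·90°
n=2: pose=(0,7,N); sL=40/233, sR=8/73; mL=-20/233, mR=-8/73; mL+mR=-3324/17009 → advance -1; mR−mL=-404/17009 → turn -1·90°
n=3: pose=(0,6,E); sL=2/17, sR=5/26; mL=-1/17, mR=-5/26; mL+mR=-111/442 → advance -1; mR−mL=-59/442 → turn -1·90°
n=4: pose=(-1,6,S); sL=40/269, sR=40/149; mL=-20/269, mR=-40/149; mL+mR=-13740/40081 → advance -1; mR−mL=-7780/40081 → turn -1·90°

0 40/269 40/149 -20/269 -40/149 -1 6 S
1 20/81 20/153 -10/81 -20/153 -1 7 W
2 40/233 8/73 -20/233 -8/73 0 7 N
3 2/17 5/26 -1/17 -5/26 0 6 E
4 40/269 40/149 -20/269 -40/149 -1 6 S
final -1 7 W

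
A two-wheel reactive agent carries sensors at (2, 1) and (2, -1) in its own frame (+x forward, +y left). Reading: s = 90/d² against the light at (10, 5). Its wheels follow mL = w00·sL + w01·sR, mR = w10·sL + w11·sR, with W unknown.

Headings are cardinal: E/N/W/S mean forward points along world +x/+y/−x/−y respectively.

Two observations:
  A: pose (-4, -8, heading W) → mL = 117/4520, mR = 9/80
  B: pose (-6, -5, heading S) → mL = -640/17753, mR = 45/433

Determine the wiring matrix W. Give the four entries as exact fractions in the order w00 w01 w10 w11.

-1 1 0 1/2

obs A: pose=(-4,-8,W) → sL=45/226, sR=9/40, mL=117/4520, mR=9/80
obs B: pose=(-6,-5,S) → sL=10/41, sR=90/433, mL=-640/17753, mR=45/433
sensor matrix S = [[45/226, 9/40], [10/41, 90/433]]; det S = -108261/8024356
solve [mL_A; mL_B] = S·[w00; w01] and [mR_A; mR_B] = S·[w10; w11]:
  w00 = -1, w01 = 1, w10 = 0, w11 = 1/2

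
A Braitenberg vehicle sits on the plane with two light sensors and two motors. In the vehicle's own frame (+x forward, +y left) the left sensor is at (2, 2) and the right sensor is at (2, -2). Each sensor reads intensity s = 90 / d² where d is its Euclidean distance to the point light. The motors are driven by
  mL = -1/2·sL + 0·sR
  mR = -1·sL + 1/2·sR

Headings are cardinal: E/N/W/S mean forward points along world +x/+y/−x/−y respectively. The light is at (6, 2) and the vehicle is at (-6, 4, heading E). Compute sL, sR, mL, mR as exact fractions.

left sensor world pos  = (-4, 6); dL² = 116
right sensor world pos = (-4, 2); dR² = 100
sL = 90/116 = 45/58
sR = 90/100 = 9/10
mL = -1/2·sL + 0·sR = -45/116
mR = -1·sL + 1/2·sR = -189/580

45/58 9/10 -45/116 -189/580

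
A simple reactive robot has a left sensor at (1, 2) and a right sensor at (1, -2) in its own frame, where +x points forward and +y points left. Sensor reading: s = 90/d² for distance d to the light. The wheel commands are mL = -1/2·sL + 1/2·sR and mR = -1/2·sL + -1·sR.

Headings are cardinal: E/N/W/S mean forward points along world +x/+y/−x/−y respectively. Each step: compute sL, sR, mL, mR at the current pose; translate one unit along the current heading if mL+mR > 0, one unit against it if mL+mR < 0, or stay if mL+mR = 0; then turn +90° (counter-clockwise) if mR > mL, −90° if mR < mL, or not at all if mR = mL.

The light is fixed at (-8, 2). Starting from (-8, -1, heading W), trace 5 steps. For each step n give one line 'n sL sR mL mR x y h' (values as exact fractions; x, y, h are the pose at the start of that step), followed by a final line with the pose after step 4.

n=0: pose=(-8,-1,W); sL=45/13, sR=45; mL=270/13, mR=-1215/26; mL+mR=-675/26 → advance -1; mR−mL=-135/2 → turn -1·90°
n=1: pose=(-7,-1,N); sL=18, sR=90/13; mL=-72/13, mR=-207/13; mL+mR=-279/13 → advance -1; mR−mL=-135/13 → turn -1·90°
n=2: pose=(-7,-2,E); sL=45/4, sR=9/4; mL=-9/2, mR=-63/8; mL+mR=-99/8 → advance -1; mR−mL=-27/8 → turn -1·90°
n=3: pose=(-8,-2,S); sL=90/29, sR=90/29; mL=0, mR=-135/29; mL+mR=-135/29 → advance -1; mR−mL=-135/29 → turn -1·90°
n=4: pose=(-8,-1,W); sL=45/13, sR=45; mL=270/13, mR=-1215/26; mL+mR=-675/26 → advance -1; mR−mL=-135/2 → turn -1·90°

0 45/13 45 270/13 -1215/26 -8 -1 W
1 18 90/13 -72/13 -207/13 -7 -1 N
2 45/4 9/4 -9/2 -63/8 -7 -2 E
3 90/29 90/29 0 -135/29 -8 -2 S
4 45/13 45 270/13 -1215/26 -8 -1 W
final -7 -1 N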